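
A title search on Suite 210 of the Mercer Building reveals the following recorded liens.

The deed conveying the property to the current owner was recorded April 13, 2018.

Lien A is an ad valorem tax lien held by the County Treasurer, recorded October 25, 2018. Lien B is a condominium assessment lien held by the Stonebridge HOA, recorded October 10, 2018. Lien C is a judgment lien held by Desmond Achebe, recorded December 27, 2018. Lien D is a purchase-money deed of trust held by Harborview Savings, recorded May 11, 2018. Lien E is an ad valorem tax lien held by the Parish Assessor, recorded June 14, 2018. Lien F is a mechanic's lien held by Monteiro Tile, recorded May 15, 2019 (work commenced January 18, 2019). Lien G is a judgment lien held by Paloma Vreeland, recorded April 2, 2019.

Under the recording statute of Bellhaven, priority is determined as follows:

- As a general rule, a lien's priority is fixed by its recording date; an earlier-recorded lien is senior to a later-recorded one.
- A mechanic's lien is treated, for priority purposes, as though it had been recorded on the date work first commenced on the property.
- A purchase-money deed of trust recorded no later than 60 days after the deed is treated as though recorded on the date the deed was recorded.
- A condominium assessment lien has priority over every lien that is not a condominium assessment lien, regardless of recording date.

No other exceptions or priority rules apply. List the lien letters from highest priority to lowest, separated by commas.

B, D, E, A, C, F, G

First, effective dates: D relates back to the deed date April 13, 2018; F's effective date is January 18, 2019, when work began.
B, as a condominium assessment lien, has superpriority and ranks first.
Among the remaining liens, by effective date: D (April 13, 2018), E (June 14, 2018), A (October 25, 2018), C (December 27, 2018), F (January 18, 2019), G (April 2, 2019).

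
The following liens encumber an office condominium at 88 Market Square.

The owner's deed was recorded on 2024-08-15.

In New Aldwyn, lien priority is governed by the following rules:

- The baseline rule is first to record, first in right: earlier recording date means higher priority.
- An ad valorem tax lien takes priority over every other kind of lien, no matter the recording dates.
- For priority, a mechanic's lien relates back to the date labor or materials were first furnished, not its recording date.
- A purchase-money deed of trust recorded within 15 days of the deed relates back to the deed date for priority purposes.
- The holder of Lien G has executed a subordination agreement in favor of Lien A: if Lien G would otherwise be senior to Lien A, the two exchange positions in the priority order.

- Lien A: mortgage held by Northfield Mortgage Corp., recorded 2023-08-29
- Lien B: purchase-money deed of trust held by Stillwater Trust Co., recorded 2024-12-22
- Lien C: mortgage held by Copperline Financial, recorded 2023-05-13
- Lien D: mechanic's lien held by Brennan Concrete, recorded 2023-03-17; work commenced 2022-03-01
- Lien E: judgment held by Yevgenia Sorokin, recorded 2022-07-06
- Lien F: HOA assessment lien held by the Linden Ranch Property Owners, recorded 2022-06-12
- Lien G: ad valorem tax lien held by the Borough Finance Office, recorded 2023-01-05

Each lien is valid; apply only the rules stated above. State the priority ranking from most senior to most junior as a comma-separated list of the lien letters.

First, effective dates: B was recorded 129 days after the deed — beyond 15 days — so no relation-back applies; D relates back to 2022-03-01 (work commenced).
G is an ad valorem tax lien and takes priority over every other lien.
The other liens, earliest effective date first: D (2022-03-01), F (2022-06-12), E (2022-07-06), C (2023-05-13), A (2023-08-29), B (2024-12-22).
Because G would otherwise rank above A, the subordination swaps them.

A, D, F, E, C, G, B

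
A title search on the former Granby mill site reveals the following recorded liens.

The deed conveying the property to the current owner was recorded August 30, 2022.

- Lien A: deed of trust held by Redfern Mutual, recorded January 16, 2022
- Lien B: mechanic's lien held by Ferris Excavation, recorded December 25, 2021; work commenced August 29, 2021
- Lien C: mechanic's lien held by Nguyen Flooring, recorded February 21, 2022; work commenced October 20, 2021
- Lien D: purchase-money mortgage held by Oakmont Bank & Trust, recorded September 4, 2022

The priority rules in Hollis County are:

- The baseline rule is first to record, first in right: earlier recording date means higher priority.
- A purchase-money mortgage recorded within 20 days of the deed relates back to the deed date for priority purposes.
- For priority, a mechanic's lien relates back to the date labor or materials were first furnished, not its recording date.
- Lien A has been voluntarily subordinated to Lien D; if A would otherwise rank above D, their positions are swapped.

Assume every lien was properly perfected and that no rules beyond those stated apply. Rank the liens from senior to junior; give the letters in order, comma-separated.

First, effective dates: B's effective date is August 29, 2021, when work began; C's effective date is October 20, 2021, when work began; D was recorded within the 20-day window, so its effective date is the deed date August 30, 2022.
By effective date, earliest first: B (August 29, 2021), C (October 20, 2021), A (January 16, 2022), D (August 30, 2022).
A would otherwise be senior to D, so under the subordination agreement A and D exchange positions.

B, C, D, A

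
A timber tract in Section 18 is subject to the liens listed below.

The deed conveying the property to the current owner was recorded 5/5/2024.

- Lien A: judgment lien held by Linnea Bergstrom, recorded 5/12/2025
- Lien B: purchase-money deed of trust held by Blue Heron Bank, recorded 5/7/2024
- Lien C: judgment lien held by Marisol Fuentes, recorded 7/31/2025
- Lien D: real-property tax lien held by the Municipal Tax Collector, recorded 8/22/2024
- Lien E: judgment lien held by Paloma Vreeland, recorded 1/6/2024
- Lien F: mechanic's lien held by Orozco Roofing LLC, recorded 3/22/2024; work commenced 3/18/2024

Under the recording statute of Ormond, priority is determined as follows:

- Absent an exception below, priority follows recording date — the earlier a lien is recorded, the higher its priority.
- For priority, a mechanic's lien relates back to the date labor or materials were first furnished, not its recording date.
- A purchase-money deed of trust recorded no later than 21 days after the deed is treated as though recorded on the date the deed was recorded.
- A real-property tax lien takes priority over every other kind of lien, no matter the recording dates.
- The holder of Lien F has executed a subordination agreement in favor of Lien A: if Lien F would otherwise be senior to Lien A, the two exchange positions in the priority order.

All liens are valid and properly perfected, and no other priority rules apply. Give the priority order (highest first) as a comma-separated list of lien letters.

Effective dates: B's effective date is the deed date, 5/5/2024; F's effective date is 3/18/2024, when work began.
As a real-property tax lien, D is senior to every other lien.
The other liens, earliest effective date first: E (1/6/2024), F (3/18/2024), B (5/5/2024), A (5/12/2025), C (7/31/2025).
F would otherwise be senior to A, so under the subordination agreement F and A exchange positions.

D, E, A, B, F, C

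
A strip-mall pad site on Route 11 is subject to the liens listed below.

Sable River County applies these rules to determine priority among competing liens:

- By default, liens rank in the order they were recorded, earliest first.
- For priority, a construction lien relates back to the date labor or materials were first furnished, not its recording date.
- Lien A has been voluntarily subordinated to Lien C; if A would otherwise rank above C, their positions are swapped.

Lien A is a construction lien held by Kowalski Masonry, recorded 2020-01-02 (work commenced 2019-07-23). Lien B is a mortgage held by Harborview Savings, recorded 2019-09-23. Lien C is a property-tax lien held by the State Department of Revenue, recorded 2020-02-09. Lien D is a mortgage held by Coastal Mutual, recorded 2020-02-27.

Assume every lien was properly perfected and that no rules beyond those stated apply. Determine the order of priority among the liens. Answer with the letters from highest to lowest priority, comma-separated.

C, B, A, D

First, effective dates: A is treated as recorded 2019-07-23, the work-commencement date.
By effective date, earliest first: A (2019-07-23), B (2019-09-23), C (2020-02-09), D (2020-02-27).
Because A would otherwise rank above C, the subordination swaps them.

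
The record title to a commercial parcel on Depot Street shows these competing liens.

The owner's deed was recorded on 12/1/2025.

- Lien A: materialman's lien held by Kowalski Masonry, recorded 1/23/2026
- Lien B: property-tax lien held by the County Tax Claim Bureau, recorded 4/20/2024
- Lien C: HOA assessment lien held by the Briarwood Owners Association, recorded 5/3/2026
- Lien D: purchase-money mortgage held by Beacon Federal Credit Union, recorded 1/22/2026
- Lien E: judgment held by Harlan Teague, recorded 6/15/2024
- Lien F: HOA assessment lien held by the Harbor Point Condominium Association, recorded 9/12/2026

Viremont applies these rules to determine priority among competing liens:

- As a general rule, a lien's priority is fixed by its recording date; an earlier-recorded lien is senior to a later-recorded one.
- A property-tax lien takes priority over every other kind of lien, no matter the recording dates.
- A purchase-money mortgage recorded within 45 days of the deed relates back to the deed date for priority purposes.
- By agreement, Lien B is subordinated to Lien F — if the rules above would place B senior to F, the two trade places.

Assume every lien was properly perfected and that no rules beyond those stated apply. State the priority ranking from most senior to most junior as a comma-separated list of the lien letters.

Effective dates after the stated exceptions: D was recorded 52 days after the deed, outside the 45-day window, so it keeps its recording date.
As a property-tax lien, B is senior to every other lien.
Remaining liens by effective date: E (6/15/2024), D (1/22/2026), A (1/23/2026), C (5/3/2026), F (9/12/2026).
The subordination applies — B was senior to F — so B and F swap.

F, E, D, A, C, B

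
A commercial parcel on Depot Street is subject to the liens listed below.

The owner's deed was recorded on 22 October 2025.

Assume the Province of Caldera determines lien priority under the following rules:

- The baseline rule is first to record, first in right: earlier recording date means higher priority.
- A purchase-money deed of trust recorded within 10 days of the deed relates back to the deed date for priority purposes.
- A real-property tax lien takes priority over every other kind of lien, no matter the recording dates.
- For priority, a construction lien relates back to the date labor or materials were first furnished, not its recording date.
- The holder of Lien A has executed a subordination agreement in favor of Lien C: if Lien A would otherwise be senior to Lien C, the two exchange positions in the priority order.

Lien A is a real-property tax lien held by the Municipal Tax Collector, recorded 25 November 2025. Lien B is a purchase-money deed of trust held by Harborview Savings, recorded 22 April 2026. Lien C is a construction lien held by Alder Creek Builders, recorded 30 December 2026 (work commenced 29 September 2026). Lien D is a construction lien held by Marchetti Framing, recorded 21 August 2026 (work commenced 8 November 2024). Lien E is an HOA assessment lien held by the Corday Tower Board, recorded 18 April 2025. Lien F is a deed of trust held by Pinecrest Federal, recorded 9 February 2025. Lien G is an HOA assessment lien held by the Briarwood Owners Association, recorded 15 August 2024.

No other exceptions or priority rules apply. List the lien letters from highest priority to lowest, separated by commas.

C, G, D, F, E, B, A

Effective dates: B was recorded 182 days after the deed, outside the 10-day window, so it keeps its recording date; C is treated as recorded 29 September 2026, the work-commencement date; D is treated as recorded 8 November 2024, the work-commencement date.
A is a real-property tax lien and takes priority over every other lien.
The other liens, earliest effective date first: G (15 August 2024), D (8 November 2024), F (9 February 2025), E (18 April 2025), B (22 April 2026), C (29 September 2026).
The subordination applies — A was senior to C — so A and C swap.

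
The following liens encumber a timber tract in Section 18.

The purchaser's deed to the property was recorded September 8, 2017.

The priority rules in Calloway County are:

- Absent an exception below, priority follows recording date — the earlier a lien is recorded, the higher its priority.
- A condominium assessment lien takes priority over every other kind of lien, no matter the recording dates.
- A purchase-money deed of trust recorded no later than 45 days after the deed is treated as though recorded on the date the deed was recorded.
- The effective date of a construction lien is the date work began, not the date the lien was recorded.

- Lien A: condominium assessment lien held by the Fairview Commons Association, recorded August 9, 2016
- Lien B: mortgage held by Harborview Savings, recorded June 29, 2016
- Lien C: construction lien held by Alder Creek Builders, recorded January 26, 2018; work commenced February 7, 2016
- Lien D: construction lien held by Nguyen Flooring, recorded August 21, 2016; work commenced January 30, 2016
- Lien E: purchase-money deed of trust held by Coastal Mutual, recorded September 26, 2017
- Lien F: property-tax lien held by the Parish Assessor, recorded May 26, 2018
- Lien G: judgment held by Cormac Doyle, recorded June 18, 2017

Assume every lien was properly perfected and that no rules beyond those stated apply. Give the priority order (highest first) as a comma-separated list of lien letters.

Adjusting effective dates: C relates back to February 7, 2016 (work commenced); D is treated as recorded January 30, 2016, the work-commencement date; E relates back to the deed date September 8, 2017.
A, as a condominium assessment lien, has superpriority and ranks first.
Among the remaining liens, by effective date: D (January 30, 2016), C (February 7, 2016), B (June 29, 2016), G (June 18, 2017), E (September 8, 2017), F (May 26, 2018).

A, D, C, B, G, E, F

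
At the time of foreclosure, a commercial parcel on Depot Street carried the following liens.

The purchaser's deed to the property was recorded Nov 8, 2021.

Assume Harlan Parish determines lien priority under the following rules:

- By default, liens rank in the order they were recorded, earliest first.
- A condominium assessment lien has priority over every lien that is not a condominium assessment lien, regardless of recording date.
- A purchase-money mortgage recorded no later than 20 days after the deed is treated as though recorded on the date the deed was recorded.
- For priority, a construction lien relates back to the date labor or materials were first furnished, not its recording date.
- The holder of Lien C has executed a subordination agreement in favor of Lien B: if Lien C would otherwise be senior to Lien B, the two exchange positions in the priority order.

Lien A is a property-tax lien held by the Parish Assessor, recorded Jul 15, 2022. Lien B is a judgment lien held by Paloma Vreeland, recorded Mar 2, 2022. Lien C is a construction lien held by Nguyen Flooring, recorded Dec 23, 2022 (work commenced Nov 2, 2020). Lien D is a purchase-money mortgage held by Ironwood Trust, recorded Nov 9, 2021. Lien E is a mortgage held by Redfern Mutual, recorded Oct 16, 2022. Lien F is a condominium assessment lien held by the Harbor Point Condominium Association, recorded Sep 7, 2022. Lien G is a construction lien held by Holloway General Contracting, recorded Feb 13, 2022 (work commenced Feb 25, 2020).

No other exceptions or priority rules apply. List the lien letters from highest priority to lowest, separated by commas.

Adjusting effective dates: C relates back to Nov 2, 2020 (work commenced); D relates back to the deed date Nov 8, 2021; G relates back to Feb 25, 2020 (work commenced).
As a condominium assessment lien, F is senior to every other lien.
Ordering the rest by effective date: G (Feb 25, 2020), C (Nov 2, 2020), D (Nov 8, 2021), B (Mar 2, 2022), A (Jul 15, 2022), E (Oct 16, 2022).
Because C would otherwise rank above B, the subordination swaps them.

F, G, B, D, C, A, E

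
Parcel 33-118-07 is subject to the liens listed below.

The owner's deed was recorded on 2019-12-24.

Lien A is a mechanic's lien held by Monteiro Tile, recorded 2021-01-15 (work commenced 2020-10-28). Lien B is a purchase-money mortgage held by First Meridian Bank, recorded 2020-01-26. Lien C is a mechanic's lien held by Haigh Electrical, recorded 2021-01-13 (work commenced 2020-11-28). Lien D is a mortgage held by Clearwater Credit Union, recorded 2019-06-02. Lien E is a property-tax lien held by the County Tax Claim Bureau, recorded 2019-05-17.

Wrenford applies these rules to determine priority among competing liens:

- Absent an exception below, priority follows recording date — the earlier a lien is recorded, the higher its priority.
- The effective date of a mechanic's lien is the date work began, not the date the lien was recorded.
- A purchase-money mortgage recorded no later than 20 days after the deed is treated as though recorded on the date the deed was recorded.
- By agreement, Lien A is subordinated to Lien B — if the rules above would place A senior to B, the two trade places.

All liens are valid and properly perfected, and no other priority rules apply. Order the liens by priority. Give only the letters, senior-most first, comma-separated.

First, effective dates: A is treated as recorded 2020-10-28, the work-commencement date; B was recorded 33 days after the deed, outside the 20-day window, so it keeps its recording date; C is treated as recorded 2020-11-28, the work-commencement date.
Ordering by effective date: E (2019-05-17), D (2019-06-02), B (2020-01-26), A (2020-10-28), C (2020-11-28).
A already ranks below B; the subordination has no effect.

E, D, B, A, C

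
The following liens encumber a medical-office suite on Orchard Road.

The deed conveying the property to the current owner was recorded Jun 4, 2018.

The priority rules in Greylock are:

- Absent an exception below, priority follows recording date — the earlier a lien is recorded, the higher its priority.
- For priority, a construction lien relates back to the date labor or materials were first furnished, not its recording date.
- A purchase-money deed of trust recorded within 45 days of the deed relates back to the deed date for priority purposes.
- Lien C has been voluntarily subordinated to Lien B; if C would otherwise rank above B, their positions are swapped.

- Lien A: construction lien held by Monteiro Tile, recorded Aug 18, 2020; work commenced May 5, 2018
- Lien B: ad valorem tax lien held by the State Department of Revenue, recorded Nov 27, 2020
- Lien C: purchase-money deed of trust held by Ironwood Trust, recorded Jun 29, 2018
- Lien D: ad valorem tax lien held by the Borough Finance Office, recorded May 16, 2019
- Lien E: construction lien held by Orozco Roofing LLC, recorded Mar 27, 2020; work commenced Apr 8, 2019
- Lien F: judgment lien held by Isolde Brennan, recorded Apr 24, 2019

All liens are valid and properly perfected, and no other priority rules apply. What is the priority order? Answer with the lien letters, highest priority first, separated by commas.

Effective dates: A's effective date is May 5, 2018, when work began; C was recorded within the 45-day window, so its effective date is the deed date Jun 4, 2018; E is treated as recorded Apr 8, 2019, the work-commencement date.
Sorted by effective date: A (May 5, 2018), C (Jun 4, 2018), E (Apr 8, 2019), F (Apr 24, 2019), D (May 16, 2019), B (Nov 27, 2020).
C would otherwise be senior to B, so under the subordination agreement C and B exchange positions.

A, B, E, F, D, C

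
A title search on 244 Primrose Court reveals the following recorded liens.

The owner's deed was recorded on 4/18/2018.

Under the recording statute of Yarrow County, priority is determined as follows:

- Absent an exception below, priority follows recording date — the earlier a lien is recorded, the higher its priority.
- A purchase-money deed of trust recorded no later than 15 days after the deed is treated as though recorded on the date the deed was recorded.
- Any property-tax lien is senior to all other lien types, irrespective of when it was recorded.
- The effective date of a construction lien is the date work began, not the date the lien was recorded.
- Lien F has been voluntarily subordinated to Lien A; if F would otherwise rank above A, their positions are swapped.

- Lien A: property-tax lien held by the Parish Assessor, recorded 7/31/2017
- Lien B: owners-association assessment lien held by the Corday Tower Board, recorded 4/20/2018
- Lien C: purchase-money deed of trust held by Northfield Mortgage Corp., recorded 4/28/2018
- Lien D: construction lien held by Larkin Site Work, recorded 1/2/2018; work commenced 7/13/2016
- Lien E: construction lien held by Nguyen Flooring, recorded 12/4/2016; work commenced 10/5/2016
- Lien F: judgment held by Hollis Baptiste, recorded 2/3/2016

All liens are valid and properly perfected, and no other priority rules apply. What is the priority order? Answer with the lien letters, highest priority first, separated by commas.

A, F, D, E, C, B

Effective dates: C was recorded within the 15-day window, so its effective date is the deed date 4/18/2018; D is treated as recorded 7/13/2016, the work-commencement date; E's effective date is 10/5/2016, when work began.
As a property-tax lien, A is senior to every other lien.
Among the remaining liens, by effective date: F (2/3/2016), D (7/13/2016), E (10/5/2016), C (4/18/2018), B (4/20/2018).
F is already junior to A, so the subordination agreement changes nothing.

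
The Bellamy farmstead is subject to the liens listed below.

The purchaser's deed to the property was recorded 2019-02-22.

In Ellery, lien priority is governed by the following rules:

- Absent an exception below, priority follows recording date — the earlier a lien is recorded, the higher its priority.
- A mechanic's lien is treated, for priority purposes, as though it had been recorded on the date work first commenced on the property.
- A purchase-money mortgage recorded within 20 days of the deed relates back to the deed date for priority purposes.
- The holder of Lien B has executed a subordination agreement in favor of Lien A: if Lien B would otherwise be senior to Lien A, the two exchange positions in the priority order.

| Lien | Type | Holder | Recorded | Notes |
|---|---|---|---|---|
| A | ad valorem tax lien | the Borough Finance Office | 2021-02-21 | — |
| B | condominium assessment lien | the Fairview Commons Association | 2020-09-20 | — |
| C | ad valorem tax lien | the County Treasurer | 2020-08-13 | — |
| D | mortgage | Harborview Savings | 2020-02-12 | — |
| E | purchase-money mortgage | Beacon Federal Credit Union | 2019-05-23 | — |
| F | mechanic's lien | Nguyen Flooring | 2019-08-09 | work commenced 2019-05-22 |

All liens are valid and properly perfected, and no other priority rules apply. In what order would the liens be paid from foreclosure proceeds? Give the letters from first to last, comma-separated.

F, E, D, C, A, B

Effective dates: E was recorded 90 days after the deed — beyond 20 days — so no relation-back applies; F's effective date is 2019-05-22, when work began.
By effective date: F (2019-05-22), E (2019-05-23), D (2020-02-12), C (2020-08-13), B (2020-09-20), A (2021-02-21).
Because B would otherwise rank above A, the subordination swaps them.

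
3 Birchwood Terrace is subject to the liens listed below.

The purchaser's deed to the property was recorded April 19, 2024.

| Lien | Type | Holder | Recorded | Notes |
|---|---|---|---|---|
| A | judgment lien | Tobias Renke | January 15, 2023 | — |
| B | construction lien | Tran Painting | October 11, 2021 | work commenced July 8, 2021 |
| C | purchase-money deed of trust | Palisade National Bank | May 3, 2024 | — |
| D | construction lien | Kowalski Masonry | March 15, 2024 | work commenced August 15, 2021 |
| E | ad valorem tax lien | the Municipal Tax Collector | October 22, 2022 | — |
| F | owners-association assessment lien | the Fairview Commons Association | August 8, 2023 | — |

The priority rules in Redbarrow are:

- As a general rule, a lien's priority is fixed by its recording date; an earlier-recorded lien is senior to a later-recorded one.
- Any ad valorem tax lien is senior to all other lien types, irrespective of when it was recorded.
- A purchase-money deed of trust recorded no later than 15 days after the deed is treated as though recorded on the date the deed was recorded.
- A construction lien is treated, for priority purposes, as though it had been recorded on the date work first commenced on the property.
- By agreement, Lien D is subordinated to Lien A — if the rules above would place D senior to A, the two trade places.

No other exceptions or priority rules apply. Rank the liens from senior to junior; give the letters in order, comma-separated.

E, B, A, D, F, C

First, effective dates: B is treated as recorded July 8, 2021, the work-commencement date; C's effective date is the deed date, April 19, 2024; D's effective date is August 15, 2021, when work began.
E, as an ad valorem tax lien, has superpriority and ranks first.
Ordering the rest by effective date: B (July 8, 2021), D (August 15, 2021), A (January 15, 2023), F (August 8, 2023), C (April 19, 2024).
D would otherwise be senior to A, so under the subordination agreement D and A exchange positions.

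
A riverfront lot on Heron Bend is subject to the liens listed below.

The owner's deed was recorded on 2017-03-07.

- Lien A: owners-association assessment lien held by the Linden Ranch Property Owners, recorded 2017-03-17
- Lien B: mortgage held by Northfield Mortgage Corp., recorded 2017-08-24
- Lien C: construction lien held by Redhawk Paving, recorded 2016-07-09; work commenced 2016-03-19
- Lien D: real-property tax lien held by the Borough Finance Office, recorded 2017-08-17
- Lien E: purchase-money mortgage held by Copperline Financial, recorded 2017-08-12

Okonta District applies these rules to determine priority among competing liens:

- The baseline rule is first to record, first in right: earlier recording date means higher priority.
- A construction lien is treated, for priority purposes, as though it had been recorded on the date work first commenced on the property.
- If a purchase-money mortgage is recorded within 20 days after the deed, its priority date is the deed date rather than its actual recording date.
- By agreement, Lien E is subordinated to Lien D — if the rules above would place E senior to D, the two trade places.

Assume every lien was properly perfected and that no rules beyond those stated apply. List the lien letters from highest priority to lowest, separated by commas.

C, A, D, E, B

Effective dates: C relates back to 2016-03-19 (work commenced); E was recorded 158 days after the deed, outside the 20-day window, so it keeps its recording date.
By effective date, earliest first: C (2016-03-19), A (2017-03-17), E (2017-08-12), D (2017-08-17), B (2017-08-24).
E would otherwise be senior to D, so under the subordination agreement E and D exchange positions.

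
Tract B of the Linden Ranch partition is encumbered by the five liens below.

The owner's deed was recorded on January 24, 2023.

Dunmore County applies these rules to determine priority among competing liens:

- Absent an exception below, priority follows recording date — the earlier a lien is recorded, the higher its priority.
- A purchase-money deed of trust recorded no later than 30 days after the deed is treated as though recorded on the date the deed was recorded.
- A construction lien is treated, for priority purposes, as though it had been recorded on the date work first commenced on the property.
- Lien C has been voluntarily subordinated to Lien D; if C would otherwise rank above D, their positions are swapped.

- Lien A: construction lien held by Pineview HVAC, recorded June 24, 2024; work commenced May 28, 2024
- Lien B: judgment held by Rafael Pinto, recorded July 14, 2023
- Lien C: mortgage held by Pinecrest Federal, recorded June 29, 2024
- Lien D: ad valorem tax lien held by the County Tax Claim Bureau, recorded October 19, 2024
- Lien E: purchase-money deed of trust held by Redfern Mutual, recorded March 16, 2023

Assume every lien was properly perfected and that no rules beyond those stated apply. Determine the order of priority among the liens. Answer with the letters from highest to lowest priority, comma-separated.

Effective dates after the stated exceptions: A relates back to May 28, 2024 (work commenced); E was recorded 51 days after the deed — beyond 30 days — so no relation-back applies.
Ordering by effective date: E (March 16, 2023), B (July 14, 2023), A (May 28, 2024), C (June 29, 2024), D (October 19, 2024).
The subordination applies — C was senior to D — so C and D swap.

E, B, A, D, C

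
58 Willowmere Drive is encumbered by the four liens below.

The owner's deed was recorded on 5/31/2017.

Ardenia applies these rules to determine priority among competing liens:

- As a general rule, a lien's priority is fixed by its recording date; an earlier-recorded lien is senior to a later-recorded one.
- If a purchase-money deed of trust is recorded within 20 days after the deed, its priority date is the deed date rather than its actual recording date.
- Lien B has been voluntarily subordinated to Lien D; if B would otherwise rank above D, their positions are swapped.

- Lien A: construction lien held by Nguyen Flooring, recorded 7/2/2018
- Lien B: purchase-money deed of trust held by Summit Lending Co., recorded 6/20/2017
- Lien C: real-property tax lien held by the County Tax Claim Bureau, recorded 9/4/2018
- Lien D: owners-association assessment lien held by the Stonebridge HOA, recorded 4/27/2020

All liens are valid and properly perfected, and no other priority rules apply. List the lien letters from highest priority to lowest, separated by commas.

Effective dates after the stated exceptions: B was recorded within the 20-day window, so its effective date is the deed date 5/31/2017.
By effective date, earliest first: B (5/31/2017), A (7/2/2018), C (9/4/2018), D (4/27/2020).
Because B would otherwise rank above D, the subordination swaps them.

D, A, C, B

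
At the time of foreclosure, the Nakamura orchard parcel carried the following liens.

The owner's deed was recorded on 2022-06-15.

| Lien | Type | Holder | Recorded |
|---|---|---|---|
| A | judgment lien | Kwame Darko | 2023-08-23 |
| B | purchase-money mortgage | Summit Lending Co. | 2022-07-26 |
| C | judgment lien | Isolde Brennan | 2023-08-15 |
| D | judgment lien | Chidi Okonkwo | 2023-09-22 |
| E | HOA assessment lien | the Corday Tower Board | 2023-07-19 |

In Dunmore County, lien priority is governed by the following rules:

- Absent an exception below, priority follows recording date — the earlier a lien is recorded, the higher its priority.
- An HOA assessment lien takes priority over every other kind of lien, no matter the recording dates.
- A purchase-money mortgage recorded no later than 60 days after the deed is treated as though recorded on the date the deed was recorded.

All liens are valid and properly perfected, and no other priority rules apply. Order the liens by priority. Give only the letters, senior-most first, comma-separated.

First, effective dates: B was recorded within the 60-day window, so its effective date is the deed date 2022-06-15.
E, as an HOA assessment lien, has superpriority and ranks first.
Ordering the rest by effective date: B (2022-06-15), C (2023-08-15), A (2023-08-23), D (2023-09-22).

E, B, C, A, D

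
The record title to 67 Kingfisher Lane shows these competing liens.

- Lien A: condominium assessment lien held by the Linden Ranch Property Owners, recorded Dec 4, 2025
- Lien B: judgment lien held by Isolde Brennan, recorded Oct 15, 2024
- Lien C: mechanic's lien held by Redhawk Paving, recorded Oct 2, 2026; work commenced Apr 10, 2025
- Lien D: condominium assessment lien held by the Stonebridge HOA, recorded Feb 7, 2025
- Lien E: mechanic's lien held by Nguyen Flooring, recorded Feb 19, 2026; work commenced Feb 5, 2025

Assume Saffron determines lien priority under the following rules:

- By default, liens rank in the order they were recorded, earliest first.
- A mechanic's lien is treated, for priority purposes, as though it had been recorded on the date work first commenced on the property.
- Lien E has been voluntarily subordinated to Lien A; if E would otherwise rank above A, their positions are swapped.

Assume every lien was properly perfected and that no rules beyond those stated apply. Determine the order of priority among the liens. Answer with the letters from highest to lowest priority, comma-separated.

Effective dates: C is treated as recorded Apr 10, 2025, the work-commencement date; E is treated as recorded Feb 5, 2025, the work-commencement date.
Ordering by effective date: B (Oct 15, 2024), E (Feb 5, 2025), D (Feb 7, 2025), C (Apr 10, 2025), A (Dec 4, 2025).
Because E would otherwise rank above A, the subordination swaps them.

B, A, D, C, E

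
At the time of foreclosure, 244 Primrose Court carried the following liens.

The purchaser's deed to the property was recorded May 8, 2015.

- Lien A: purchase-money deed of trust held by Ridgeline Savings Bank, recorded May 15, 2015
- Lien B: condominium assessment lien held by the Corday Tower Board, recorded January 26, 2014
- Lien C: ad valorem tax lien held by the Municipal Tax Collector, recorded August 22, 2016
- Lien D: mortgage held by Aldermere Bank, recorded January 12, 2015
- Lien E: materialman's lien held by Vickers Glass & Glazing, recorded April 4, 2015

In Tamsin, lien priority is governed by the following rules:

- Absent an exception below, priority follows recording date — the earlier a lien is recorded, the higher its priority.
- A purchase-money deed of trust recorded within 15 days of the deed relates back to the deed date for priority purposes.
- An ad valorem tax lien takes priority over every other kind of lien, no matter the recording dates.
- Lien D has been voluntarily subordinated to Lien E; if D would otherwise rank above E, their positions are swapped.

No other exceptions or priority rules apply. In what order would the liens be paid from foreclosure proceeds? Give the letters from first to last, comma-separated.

First, effective dates: A's effective date is the deed date, May 8, 2015.
C is an ad valorem tax lien, so it outranks all other liens regardless of date.
Among the remaining liens, by effective date: B (January 26, 2014), D (January 12, 2015), E (April 4, 2015), A (May 8, 2015).
The subordination applies — D was senior to E — so D and E swap.

C, B, E, D, A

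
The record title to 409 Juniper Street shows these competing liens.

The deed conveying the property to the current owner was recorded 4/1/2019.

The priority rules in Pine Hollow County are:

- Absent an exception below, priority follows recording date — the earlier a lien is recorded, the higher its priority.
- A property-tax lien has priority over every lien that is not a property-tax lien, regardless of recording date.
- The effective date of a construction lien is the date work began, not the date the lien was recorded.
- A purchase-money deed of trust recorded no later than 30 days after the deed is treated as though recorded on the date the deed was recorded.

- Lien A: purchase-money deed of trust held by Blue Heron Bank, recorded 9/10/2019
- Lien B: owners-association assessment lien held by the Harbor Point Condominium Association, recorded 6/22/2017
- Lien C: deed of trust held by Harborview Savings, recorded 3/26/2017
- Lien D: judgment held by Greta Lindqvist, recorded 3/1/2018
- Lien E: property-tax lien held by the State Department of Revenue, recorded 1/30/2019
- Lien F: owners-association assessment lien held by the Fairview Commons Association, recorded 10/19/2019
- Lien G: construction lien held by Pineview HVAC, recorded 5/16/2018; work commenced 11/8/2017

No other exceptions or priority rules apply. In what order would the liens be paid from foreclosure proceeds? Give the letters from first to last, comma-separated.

Effective dates after the stated exceptions: A was recorded 162 days after the deed — beyond 30 days — so no relation-back applies; G is treated as recorded 11/8/2017, the work-commencement date.
E, as a property-tax lien, has superpriority and ranks first.
Ordering the rest by effective date: C (3/26/2017), B (6/22/2017), G (11/8/2017), D (3/1/2018), A (9/10/2019), F (10/19/2019).

E, C, B, G, D, A, F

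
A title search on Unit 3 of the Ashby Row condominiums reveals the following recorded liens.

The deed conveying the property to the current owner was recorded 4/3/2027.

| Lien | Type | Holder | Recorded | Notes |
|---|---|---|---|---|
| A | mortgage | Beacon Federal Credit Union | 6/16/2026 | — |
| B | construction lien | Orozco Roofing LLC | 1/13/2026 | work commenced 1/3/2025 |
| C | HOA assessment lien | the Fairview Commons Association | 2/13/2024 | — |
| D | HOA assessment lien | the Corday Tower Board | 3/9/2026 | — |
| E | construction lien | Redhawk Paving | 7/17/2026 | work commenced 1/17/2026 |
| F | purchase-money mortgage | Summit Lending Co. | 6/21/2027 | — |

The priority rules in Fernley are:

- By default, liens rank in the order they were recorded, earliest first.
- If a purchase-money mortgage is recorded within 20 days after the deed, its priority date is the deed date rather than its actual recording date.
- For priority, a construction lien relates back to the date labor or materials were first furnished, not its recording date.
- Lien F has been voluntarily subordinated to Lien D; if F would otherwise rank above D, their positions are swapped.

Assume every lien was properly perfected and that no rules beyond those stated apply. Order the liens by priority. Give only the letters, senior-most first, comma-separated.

Adjusting effective dates: B's effective date is 1/3/2025, when work began; E's effective date is 1/17/2026, when work began; F missed the 20-day window (79 days after the deed), so its recording date stands.
Sorted by effective date: C (2/13/2024), B (1/3/2025), E (1/17/2026), D (3/9/2026), A (6/16/2026), F (6/21/2027).
Since F is not senior to D, the subordination leaves the order unchanged.

C, B, E, D, A, F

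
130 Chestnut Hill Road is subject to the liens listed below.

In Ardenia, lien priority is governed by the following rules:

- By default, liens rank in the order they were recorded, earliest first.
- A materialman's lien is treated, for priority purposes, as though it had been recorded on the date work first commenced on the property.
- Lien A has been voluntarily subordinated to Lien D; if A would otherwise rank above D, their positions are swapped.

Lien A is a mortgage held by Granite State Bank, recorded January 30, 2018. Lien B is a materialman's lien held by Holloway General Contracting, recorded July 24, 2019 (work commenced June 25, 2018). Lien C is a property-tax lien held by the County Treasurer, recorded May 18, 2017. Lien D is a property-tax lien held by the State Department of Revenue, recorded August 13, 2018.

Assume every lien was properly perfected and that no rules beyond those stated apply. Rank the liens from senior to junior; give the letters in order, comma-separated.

Adjusting effective dates: B relates back to June 25, 2018 (work commenced).
Ordering by effective date: C (May 18, 2017), A (January 30, 2018), B (June 25, 2018), D (August 13, 2018).
The subordination applies — A was senior to D — so A and D swap.

C, D, B, A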